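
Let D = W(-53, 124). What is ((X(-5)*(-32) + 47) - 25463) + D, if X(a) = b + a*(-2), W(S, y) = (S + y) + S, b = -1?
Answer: -25686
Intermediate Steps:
W(S, y) = y + 2*S
D = 18 (D = 124 + 2*(-53) = 124 - 106 = 18)
X(a) = -1 - 2*a (X(a) = -1 + a*(-2) = -1 - 2*a)
((X(-5)*(-32) + 47) - 25463) + D = (((-1 - 2*(-5))*(-32) + 47) - 25463) + 18 = (((-1 + 10)*(-32) + 47) - 25463) + 18 = ((9*(-32) + 47) - 25463) + 18 = ((-288 + 47) - 25463) + 18 = (-241 - 25463) + 18 = -25704 + 18 = -25686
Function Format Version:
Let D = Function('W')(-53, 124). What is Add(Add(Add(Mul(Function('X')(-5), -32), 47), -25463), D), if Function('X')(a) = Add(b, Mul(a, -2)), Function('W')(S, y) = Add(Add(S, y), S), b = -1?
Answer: -25686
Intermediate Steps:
Function('W')(S, y) = Add(y, Mul(2, S))
D = 18 (D = Add(124, Mul(2, -53)) = Add(124, -106) = 18)
Function('X')(a) = Add(-1, Mul(-2, a)) (Function('X')(a) = Add(-1, Mul(a, -2)) = Add(-1, Mul(-2, a)))
Add(Add(Add(Mul(Function('X')(-5), -32), 47), -25463), D) = Add(Add(Add(Mul(Add(-1, Mul(-2, -5)), -32), 47), -25463), 18) = Add(Add(Add(Mul(Add(-1, 10), -32), 47), -25463), 18) = Add(Add(Add(Mul(9, -32), 47), -25463), 18) = Add(Add(Add(-288, 47), -25463), 18) = Add(Add(-241, -25463), 18) = Add(-25704, 18) = -25686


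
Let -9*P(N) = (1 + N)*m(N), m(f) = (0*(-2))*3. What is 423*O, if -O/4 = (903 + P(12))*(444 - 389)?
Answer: -84033180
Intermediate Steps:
m(f) = 0 (m(f) = 0*3 = 0)
P(N) = 0 (P(N) = -(1 + N)*0/9 = -⅑*0 = 0)
O = -198660 (O = -4*(903 + 0)*(444 - 389) = -3612*55 = -4*49665 = -198660)
423*O = 423*(-198660) = -84033180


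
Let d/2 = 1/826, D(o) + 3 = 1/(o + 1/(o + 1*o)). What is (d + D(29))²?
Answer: 4241952160000/483134816241 ≈ 8.7801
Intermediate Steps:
D(o) = -3 + 1/(o + 1/(2*o)) (D(o) = -3 + 1/(o + 1/(o + 1*o)) = -3 + 1/(o + 1/(o + o)) = -3 + 1/(o + 1/(2*o)))
d = 1/413 (d = 2/826 = 2*(1/826) = 1/413 ≈ 0.0024213)
(d + D(29))² = (1/413 + (-3 - 6*29² + 2*29)/(1 + 2*29²))² = (1/413 + (-3 - 6*841 + 58)/(1 + 2*841))² = (1/413 + (-3 - 5046 + 58)/(1 + 1682))² = (1/413 - 4991/1683)² = (-2059600/695079)² = 4241952160000/483134816241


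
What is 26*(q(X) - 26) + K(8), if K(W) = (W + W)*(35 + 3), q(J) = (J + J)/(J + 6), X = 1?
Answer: -424/7 ≈ -60.571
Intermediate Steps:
q(J) = 2*J/(6 + J) (q(J) = (2*J)/(6 + J) = 2*J/(6 + J))
K(W) = 76*W (K(W) = (2*W)*38 = 76*W)
26*(q(X) - 26) + K(8) = 26*(2*1/(6 + 1) - 26) + 76*8 = 26*(2*1/7 - 26) + 608 = 26*(2*1*(⅐) - 26) + 608 = 26*(2/7 - 26) + 608 = 26*(-180/7) + 608 = -4680/7 + 608 = -424/7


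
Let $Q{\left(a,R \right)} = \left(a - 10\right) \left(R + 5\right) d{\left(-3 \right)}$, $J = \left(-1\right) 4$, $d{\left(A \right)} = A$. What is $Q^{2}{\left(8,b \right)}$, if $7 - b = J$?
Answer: $9216$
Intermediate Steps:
$J = -4$
$b = 11$ ($b = 7 - -4 = 7 + 4 = 11$)
$Q{\left(a,R \right)} = - 3 \left(-10 + a\right) \left(5 + R\right)$ ($Q{\left(a,R \right)} = \left(a - 10\right) \left(R + 5\right) \left(-3\right) = \left(-10 + a\right) \left(5 + R\right) \left(-3\right) = - 3 \left(-10 + a\right) \left(5 + R\right)$)
$Q^{2}{\left(8,b \right)} = \left(150 - 120 + 30 \cdot 11 - 33 \cdot 8\right)^{2} = \left(150 - 120 + 330 - 264\right)^{2} = 96^{2} = 9216$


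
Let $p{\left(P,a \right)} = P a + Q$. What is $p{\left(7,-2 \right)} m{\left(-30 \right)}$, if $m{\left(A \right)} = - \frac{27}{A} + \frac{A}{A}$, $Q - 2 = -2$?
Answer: $- \frac{133}{5} \approx -26.6$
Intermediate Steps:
$Q = 0$ ($Q = 2 - 2 = 0$)
$m{\left(A \right)} = 1 - \frac{27}{A}$ ($m{\left(A \right)} = - \frac{27}{A} + 1 = 1 - \frac{27}{A}$)
$p{\left(P,a \right)} = P a$ ($p{\left(P,a \right)} = P a + 0 = P a$)
$p{\left(7,-2 \right)} m{\left(-30 \right)} = 7 \left(-2\right) \frac{-27 - 30}{-30} = - 14 \left(\left(- \frac{1}{30}\right) \left(-57\right)\right) = \left(-14\right) \frac{19}{10} = - \frac{133}{5}$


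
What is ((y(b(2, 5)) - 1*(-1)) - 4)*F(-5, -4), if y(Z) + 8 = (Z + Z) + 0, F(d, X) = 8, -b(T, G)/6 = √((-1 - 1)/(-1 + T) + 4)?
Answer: -88 - 96*√2 ≈ -223.76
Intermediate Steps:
b(T, G) = -6*√(4 - 2/(-1 + T)) (b(T, G) = -6*√((-1 - 1)/(-1 + T) + 4) = -6*√(-2/(-1 + T) + 4) = -6*√(4 - 2/(-1 + T)))
y(Z) = -8 + 2*Z (y(Z) = -8 + ((Z + Z) + 0) = -8 + (2*Z + 0) = -8 + 2*Z)
((y(b(2, 5)) - 1*(-1)) - 4)*F(-5, -4) = (((-8 + 2*(-6*√2*√((-3 + 2*2)/(-1 + 2)))) - 1*(-1)) - 4)*8 = (((-8 + 2*(-6*√2*√((-3 + 4)/1))) + 1) - 4)*8 = (((-8 + 2*(-6*√2*√(1*1))) + 1) - 4)*8 = (((-8 + 2*(-6*√2*√1)) + 1) - 4)*8 = (((-8 + 2*(-6*√2*1)) + 1) - 4)*8 = (((-8 + 2*(-6*√2)) + 1) - 4)*8 = (((-8 - 12*√2) + 1) - 4)*8 = ((-7 - 12*√2) - 4)*8 = (-11 - 12*√2)*8 = -88 - 96*√2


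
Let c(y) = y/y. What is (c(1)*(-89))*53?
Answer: -4717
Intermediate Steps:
c(y) = 1
(c(1)*(-89))*53 = (1*(-89))*53 = -89*53 = -4717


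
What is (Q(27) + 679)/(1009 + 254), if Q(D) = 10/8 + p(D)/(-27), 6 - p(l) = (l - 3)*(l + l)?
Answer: 26209/45468 ≈ 0.57643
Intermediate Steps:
p(l) = 6 - 2*l*(-3 + l) (p(l) = 6 - (l - 3)*(l + l) = 6 - (-3 + l)*2*l = 6 - 2*l*(-3 + l))
Q(D) = 37/36 - 2*D/9 + 2*D²/27 (Q(D) = 10/8 + (6 - 2*D² + 6*D)/(-27) = 10*(⅛) + (6 - 2*D² + 6*D)*(-1/27) = 5/4 + (-2/9 - 2*D/9 + 2*D²/27) = 37/36 - 2*D/9 + 2*D²/27)
(Q(27) + 679)/(1009 + 254) = ((37/36 - 2/9*27 + (2/27)*27²) + 679)/(1009 + 254) = ((37/36 - 6 + (2/27)*729) + 679)/1263 = ((37/36 - 6 + 54) + 679)*(1/1263) = (1765/36 + 679)*(1/1263) = (26209/36)*(1/1263) = 26209/45468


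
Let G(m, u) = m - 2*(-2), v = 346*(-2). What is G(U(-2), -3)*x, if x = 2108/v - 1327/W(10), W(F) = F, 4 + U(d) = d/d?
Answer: -234841/1730 ≈ -135.75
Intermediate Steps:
v = -692
U(d) = -3 (U(d) = -4 + d/d = -4 + 1 = -3)
G(m, u) = 4 + m (G(m, u) = m + 4 = 4 + m)
x = -234841/1730 (x = 2108/(-692) - 1327/10 = 2108*(-1/692) - 1327*1/10 = -527/173 - 1327/10 = -234841/1730 ≈ -135.75)
G(U(-2), -3)*x = (4 - 3)*(-234841/1730) = 1*(-234841/1730) = -234841/1730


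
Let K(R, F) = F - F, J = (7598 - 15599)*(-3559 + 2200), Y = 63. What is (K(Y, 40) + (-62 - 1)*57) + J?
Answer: 10869768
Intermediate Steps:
J = 10873359 (J = -8001*(-1359) = 10873359)
K(R, F) = 0
(K(Y, 40) + (-62 - 1)*57) + J = (0 + (-62 - 1)*57) + 10873359 = (0 - 63*57) + 10873359 = (0 - 3591) + 10873359 = -3591 + 10873359 = 10869768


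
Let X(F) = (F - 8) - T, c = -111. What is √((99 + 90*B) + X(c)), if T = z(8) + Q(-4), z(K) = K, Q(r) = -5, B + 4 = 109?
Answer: √9427 ≈ 97.093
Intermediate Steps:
B = 105 (B = -4 + 109 = 105)
T = 3 (T = 8 - 5 = 3)
X(F) = -11 + F (X(F) = (F - 8) - 1*3 = (-8 + F) - 3 = -11 + F)
√((99 + 90*B) + X(c)) = √((99 + 90*105) + (-11 - 111)) = √((99 + 9450) - 122) = √(9549 - 122) = √9427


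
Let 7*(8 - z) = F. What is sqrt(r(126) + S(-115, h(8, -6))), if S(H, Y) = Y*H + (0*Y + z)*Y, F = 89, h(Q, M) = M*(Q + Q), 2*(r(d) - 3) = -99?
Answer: 3*sqrt(249270)/14 ≈ 106.99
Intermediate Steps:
r(d) = -93/2 (r(d) = 3 + (1/2)*(-99) = 3 - 99/2 = -93/2)
h(Q, M) = 2*M*Q (h(Q, M) = M*(2*Q) = 2*M*Q)
z = -33/7 (z = 8 - 1/7*89 = 8 - 89/7 = -33/7 ≈ -4.7143)
S(H, Y) = -33*Y/7 + H*Y (S(H, Y) = Y*H + (0*Y - 33/7)*Y = H*Y + (0 - 33/7)*Y = H*Y - 33*Y/7 = -33*Y/7 + H*Y)
sqrt(r(126) + S(-115, h(8, -6))) = sqrt(-93/2 + (2*(-6)*8)*(-33 + 7*(-115))/7) = sqrt(-93/2 + (1/7)*(-96)*(-33 - 805)) = sqrt(-93/2 + (1/7)*(-96)*(-838)) = sqrt(-93/2 + 80448/7) = sqrt(160245/14) = 3*sqrt(249270)/14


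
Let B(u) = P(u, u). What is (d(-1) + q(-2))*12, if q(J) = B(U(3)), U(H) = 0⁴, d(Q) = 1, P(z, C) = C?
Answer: 12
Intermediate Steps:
U(H) = 0
B(u) = u
q(J) = 0
(d(-1) + q(-2))*12 = (1 + 0)*12 = 1*12 = 12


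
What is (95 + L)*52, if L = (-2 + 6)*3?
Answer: 5564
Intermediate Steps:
L = 12 (L = 4*3 = 12)
(95 + L)*52 = (95 + 12)*52 = 107*52 = 5564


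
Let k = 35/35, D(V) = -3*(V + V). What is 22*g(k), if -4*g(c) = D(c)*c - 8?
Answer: 77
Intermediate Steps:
D(V) = -6*V
k = 1 (k = 35*(1/35) = 1)
g(c) = 2 + 3*c²/2 (g(c) = -((-6*c)*c - 8)/4 = -(-6*c² - 8)/4 = -(-8 - 6*c²)/4 = 2 + 3*c²/2)
22*g(k) = 22*(2 + (3/2)*1²) = 22*(2 + (3/2)*1) = 22*(2 + 3/2) = 22*(7/2) = 77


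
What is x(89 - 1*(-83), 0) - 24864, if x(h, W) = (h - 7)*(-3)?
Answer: -25359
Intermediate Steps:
x(h, W) = 21 - 3*h (x(h, W) = (-7 + h)*(-3) = 21 - 3*h)
x(89 - 1*(-83), 0) - 24864 = (21 - 3*(89 - 1*(-83))) - 24864 = (21 - 3*(89 + 83)) - 24864 = (21 - 3*172) - 24864 = (21 - 516) - 24864 = -495 - 24864 = -25359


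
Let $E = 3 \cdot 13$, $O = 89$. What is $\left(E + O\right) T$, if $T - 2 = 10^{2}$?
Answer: $13056$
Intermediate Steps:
$T = 102$ ($T = 2 + 10^{2} = 2 + 100 = 102$)
$E = 39$
$\left(E + O\right) T = \left(39 + 89\right) 102 = 128 \cdot 102 = 13056$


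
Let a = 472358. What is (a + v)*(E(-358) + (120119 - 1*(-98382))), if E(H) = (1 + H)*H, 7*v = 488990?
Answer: 1314406833272/7 ≈ 1.8777e+11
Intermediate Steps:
v = 488990/7 (v = (⅐)*488990 = 488990/7 ≈ 69856.)
E(H) = H*(1 + H)
(a + v)*(E(-358) + (120119 - 1*(-98382))) = (472358 + 488990/7)*(-358*(1 - 358) + (120119 - 1*(-98382))) = 3795496*(-358*(-357) + (120119 + 98382))/7 = 3795496*(127806 + 218501)/7 = (3795496/7)*346307 = 1314406833272/7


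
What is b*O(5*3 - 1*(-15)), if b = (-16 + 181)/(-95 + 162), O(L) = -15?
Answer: -2475/67 ≈ -36.940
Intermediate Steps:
b = 165/67 ≈ 2.4627
b*O(5*3 - 1*(-15)) = (165/67)*(-15) = -2475/67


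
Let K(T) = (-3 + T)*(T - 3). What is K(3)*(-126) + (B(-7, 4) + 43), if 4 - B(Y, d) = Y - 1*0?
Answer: 54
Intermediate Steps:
B(Y, d) = 4 - Y (B(Y, d) = 4 - (Y - 1*0) = 4 - (Y + 0) = 4 - Y)
K(T) = (-3 + T)² (K(T) = (-3 + T)*(-3 + T) = (-3 + T)²)
K(3)*(-126) + (B(-7, 4) + 43) = (-3 + 3)²*(-126) + ((4 - 1*(-7)) + 43) = 0²*(-126) + ((4 + 7) + 43) = 0*(-126) + (11 + 43) = 0 + 54 = 54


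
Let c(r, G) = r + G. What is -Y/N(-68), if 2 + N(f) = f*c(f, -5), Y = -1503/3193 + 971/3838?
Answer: 2668111/60807990108 ≈ 4.3878e-5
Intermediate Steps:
c(r, G) = G + r
Y = -2668111/12254734 (Y = -1503*1/3193 + 971*(1/3838) = -1503/3193 + 971/3838 = -2668111/12254734 ≈ -0.21772)
N(f) = -2 + f*(-5 + f)
-Y/N(-68) = -(-2668111)/(12254734*(-2 - 68*(-5 - 68))) = -(-2668111)/(12254734*(-2 - 68*(-73))) = -(-2668111)/(12254734*(-2 + 4964)) = -(-2668111)/(12254734*4962) = -1*(-2668111/60807990108) = 2668111/60807990108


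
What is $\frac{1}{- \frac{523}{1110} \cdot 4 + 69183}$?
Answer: $\frac{555}{38395519} \approx 1.4455 \cdot 10^{-5}$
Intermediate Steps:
$\frac{1}{- \frac{523}{1110} \cdot 4 + 69183} = \frac{1}{\left(-523\right) \frac{1}{1110} \cdot 4 + 69183} = \frac{1}{\left(- \frac{523}{1110}\right) 4 + 69183} = \frac{1}{- \frac{1046}{555} + 69183} = \frac{1}{\frac{38395519}{555}} = \frac{555}{38395519}$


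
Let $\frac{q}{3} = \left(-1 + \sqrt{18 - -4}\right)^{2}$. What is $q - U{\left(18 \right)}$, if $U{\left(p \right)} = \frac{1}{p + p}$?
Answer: $\frac{2483}{36} - 6 \sqrt{22} \approx 40.83$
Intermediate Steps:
$U{\left(p \right)} = \frac{1}{2 p}$
$q = 3 \left(-1 + \sqrt{22}\right)^{2}$ ($q = 3 \left(-1 + \sqrt{18 - -4}\right)^{2} = 3 \left(-1 + \sqrt{18 + \left(-2 + 6\right)}\right)^{2} = 3 \left(-1 + \sqrt{18 + 4}\right)^{2} = 3 \left(-1 + \sqrt{22}\right)^{2} \approx 40.857$)
$q - U{\left(18 \right)} = \left(69 - 6 \sqrt{22}\right) - \frac{1}{2 \cdot 18} = \left(69 - 6 \sqrt{22}\right) - \frac{1}{2} \cdot \frac{1}{18} = \left(69 - 6 \sqrt{22}\right) - \frac{1}{36} = \frac{2483}{36} - 6 \sqrt{22}$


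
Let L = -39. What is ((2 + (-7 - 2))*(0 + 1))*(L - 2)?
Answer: 287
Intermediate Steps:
((2 + (-7 - 2))*(0 + 1))*(L - 2) = ((2 + (-7 - 2))*(0 + 1))*(-39 - 2) = ((2 - 9)*1)*(-41) = -7*1*(-41) = -7*(-41) = 287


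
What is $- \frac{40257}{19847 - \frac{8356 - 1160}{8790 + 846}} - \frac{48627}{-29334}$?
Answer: $- \frac{86657785749}{233741251736} \approx -0.37074$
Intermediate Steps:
$- \frac{40257}{19847 - \frac{8356 - 1160}{8790 + 846}} - \frac{48627}{-29334} = - \frac{40257}{19847 - \frac{7196}{9636}} - - \frac{16209}{9778} = - \frac{40257}{19847 - 7196 \cdot \frac{1}{9636}} + \frac{16209}{9778} = - \frac{40257}{19847 - \frac{1799}{2409}} + \frac{16209}{9778} = - \frac{40257}{\frac{47809624}{2409}} + \frac{16209}{9778} = \left(-40257\right) \frac{2409}{47809624} + \frac{16209}{9778} = - \frac{96979113}{47809624} + \frac{16209}{9778} = - \frac{86657785749}{233741251736}$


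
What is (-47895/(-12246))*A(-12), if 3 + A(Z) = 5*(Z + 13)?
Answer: 15965/2041 ≈ 7.8221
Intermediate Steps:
A(Z) = 62 + 5*Z (A(Z) = -3 + 5*(Z + 13) = -3 + 5*(13 + Z) = -3 + (65 + 5*Z) = 62 + 5*Z)
(-47895/(-12246))*A(-12) = (-47895/(-12246))*(62 + 5*(-12)) = (-47895*(-1/12246))*(62 - 60) = (15965/4082)*2 = 15965/2041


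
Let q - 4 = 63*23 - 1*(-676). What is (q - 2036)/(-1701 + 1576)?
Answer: -93/125 ≈ -0.74400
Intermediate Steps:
q = 2129 (q = 4 + (63*23 - 1*(-676)) = 4 + (1449 + 676) = 4 + 2125 = 2129)
(q - 2036)/(-1701 + 1576) = (2129 - 2036)/(-1701 + 1576) = 93/(-125) = 93*(-1/125) = -93/125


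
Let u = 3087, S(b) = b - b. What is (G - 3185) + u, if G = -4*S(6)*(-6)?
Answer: -98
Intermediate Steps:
S(b) = 0
G = 0 (G = -4*0*(-6) = 0*(-6) = 0)
(G - 3185) + u = (0 - 3185) + 3087 = -3185 + 3087 = -98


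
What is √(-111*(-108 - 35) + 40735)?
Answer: 4*√3538 ≈ 237.92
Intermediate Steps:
√(-111*(-108 - 35) + 40735) = √(-111*(-143) + 40735) = √(15873 + 40735) = √56608 = 4*√3538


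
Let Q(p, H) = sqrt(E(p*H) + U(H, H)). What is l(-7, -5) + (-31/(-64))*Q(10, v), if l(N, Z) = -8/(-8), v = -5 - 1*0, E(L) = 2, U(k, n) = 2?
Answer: 63/32 ≈ 1.9688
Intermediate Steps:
v = -5 (v = -5 + 0 = -5)
Q(p, H) = 2 (Q(p, H) = sqrt(2 + 2) = sqrt(4) = 2)
l(N, Z) = 1 (l(N, Z) = -8*(-1/8) = 1)
l(-7, -5) + (-31/(-64))*Q(10, v) = 1 - 31/(-64)*2 = 1 - 31*(-1/64)*2 = 1 + (31/64)*2 = 1 + 31/32 = 63/32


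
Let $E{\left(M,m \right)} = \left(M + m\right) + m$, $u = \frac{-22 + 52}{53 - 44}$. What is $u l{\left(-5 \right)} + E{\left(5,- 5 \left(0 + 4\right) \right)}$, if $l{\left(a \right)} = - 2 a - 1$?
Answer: $-5$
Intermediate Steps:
$u = \frac{10}{3}$ ($u = \frac{30}{9} = 30 \cdot \frac{1}{9} = \frac{10}{3} \approx 3.3333$)
$l{\left(a \right)} = -1 - 2 a$
$E{\left(M,m \right)} = M + 2 m$
$u l{\left(-5 \right)} + E{\left(5,- 5 \left(0 + 4\right) \right)} = \frac{10 \left(-1 - -10\right)}{3} + \left(5 + 2 \left(- 5 \left(0 + 4\right)\right)\right) = \frac{10 \left(-1 + 10\right)}{3} + \left(5 + 2 \left(\left(-5\right) 4\right)\right) = \frac{10}{3} \cdot 9 + \left(5 + 2 \left(-20\right)\right) = 30 + \left(5 - 40\right) = 30 - 35 = -5$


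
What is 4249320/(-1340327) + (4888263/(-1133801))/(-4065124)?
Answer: -19585286339179817679/6177622976095777948 ≈ -3.1704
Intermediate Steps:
4249320/(-1340327) + (4888263/(-1133801))/(-4065124) = 4249320*(-1/1340327) + (4888263*(-1/1133801))*(-1/4065124) = -4249320/1340327 - 4888263/1133801*(-1/4065124) = -4249320/1340327 + 4888263/4609041656324 = -19585286339179817679/6177622976095777948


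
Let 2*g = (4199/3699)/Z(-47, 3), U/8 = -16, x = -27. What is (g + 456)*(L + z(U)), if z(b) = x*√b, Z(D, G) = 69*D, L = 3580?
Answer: 19582989119150/11995857 - 43760869540*I*√2/444291 ≈ 1.6325e+6 - 1.3929e+5*I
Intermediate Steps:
U = -128 (U = 8*(-16) = -128)
g = -4199/23991714 (g = ((4199/3699)/((69*(-47))))/2 = ((4199*(1/3699))/(-3243))/2 = ((4199/3699)*(-1/3243))/2 = (½)*(-4199/11995857) = -4199/23991714 ≈ -0.00017502)
z(b) = -27*√b
(g + 456)*(L + z(U)) = (-4199/23991714 + 456)*(3580 - 216*I*√2) = 10940217385*(3580 - 216*I*√2)/23991714 = 19582989119150/11995857 - 43760869540*I*√2/444291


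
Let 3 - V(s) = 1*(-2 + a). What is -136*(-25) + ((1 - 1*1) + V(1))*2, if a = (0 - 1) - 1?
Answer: 3414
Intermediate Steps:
a = -2 (a = -1 - 1 = -2)
V(s) = 7 (V(s) = 3 - (-2 - 2) = 3 - (-4) = 3 - 1*(-4) = 3 + 4 = 7)
-136*(-25) + ((1 - 1*1) + V(1))*2 = -136*(-25) + ((1 - 1*1) + 7)*2 = 3400 + ((1 - 1) + 7)*2 = 3400 + (0 + 7)*2 = 3400 + 7*2 = 3400 + 14 = 3414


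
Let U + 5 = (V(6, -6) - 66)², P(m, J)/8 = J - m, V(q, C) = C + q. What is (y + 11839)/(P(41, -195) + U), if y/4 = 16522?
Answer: 77927/2463 ≈ 31.639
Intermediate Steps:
y = 66088 (y = 4*16522 = 66088)
P(m, J) = -8*m + 8*J (P(m, J) = 8*(J - m) = -8*m + 8*J)
U = 4351 (U = -5 + ((-6 + 6) - 66)² = -5 + (0 - 66)² = -5 + (-66)² = -5 + 4356 = 4351)
(y + 11839)/(P(41, -195) + U) = (66088 + 11839)/((-8*41 + 8*(-195)) + 4351) = 77927/((-328 - 1560) + 4351) = 77927/(-1888 + 4351) = 77927/2463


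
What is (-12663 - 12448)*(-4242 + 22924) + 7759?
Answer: -469115943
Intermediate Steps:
(-12663 - 12448)*(-4242 + 22924) + 7759 = -25111*18682 + 7759 = -469123702 + 7759 = -469115943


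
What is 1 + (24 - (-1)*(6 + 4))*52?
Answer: 1769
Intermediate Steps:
1 + (24 - (-1)*(6 + 4))*52 = 1 + (24 - (-1)*10)*52 = 1 + (24 - 1*(-10))*52 = 1 + (24 + 10)*52 = 1 + 34*52 = 1 + 1768 = 1769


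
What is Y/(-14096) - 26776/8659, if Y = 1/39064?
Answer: -14744101160403/4768044960896 ≈ -3.0923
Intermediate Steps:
Y = 1/39064 ≈ 2.5599e-5
Y/(-14096) - 26776/8659 = (1/39064)/(-14096) - 26776/8659 = (1/39064)*(-1/14096) - 26776*1/8659 = -1/550646144 - 26776/8659 = -14744101160403/4768044960896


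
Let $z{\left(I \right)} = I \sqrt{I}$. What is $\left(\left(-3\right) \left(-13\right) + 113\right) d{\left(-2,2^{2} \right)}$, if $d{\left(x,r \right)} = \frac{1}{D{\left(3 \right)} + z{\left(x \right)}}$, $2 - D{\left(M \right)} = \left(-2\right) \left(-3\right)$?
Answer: $- \frac{76}{3} + \frac{38 i \sqrt{2}}{3} \approx -25.333 + 17.913 i$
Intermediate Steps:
$z{\left(I \right)} = I^{\frac{3}{2}}$
$D{\left(M \right)} = -4$ ($D{\left(M \right)} = 2 - \left(-2\right) \left(-3\right) = 2 - 6 = -4$)
$d{\left(x,r \right)} = \frac{1}{-4 + x^{\frac{3}{2}}}$
$\left(\left(-3\right) \left(-13\right) + 113\right) d{\left(-2,2^{2} \right)} = \frac{\left(-3\right) \left(-13\right) + 113}{-4 + \left(-2\right)^{\frac{3}{2}}} = \frac{39 + 113}{-4 - 2 i \sqrt{2}} = \frac{152}{-4 - 2 i \sqrt{2}}$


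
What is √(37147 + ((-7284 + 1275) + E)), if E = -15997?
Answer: 7*√309 ≈ 123.05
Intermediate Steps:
√(37147 + ((-7284 + 1275) + E)) = √(37147 + ((-7284 + 1275) - 15997)) = √(37147 + (-6009 - 15997)) = √(37147 - 22006) = √15141 = 7*√309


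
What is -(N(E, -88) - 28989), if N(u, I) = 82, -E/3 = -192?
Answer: 28907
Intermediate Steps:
E = 576 (E = -3*(-192) = 576)
-(N(E, -88) - 28989) = -(82 - 28989) = -1*(-28907) = 28907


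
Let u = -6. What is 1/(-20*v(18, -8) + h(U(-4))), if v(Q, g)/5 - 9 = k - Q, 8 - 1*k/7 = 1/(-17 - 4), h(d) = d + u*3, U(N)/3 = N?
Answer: -3/14290 ≈ -0.00020994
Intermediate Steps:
U(N) = 3*N
h(d) = -18 + d (h(d) = d - 6*3 = d - 18 = -18 + d)
k = 169/3 (k = 56 - 7/(-17 - 4) = 56 - 7/(-21) = 56 - 7*(-1/21) = 56 + 1/3 = 169/3 ≈ 56.333)
v(Q, g) = 980/3 - 5*Q (v(Q, g) = 45 + 5*(169/3 - Q) = 45 + (845/3 - 5*Q) = 980/3 - 5*Q)
1/(-20*v(18, -8) + h(U(-4))) = 1/(-20*(980/3 - 5*18) + (-18 + 3*(-4))) = 1/(-20*(980/3 - 90) + (-18 - 12)) = 1/(-20*710/3 - 30) = 1/(-14200/3 - 30) = 1/(-14290/3) = -3/14290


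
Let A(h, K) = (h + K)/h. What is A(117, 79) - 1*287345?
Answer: -33619169/117 ≈ -2.8734e+5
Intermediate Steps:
A(h, K) = (K + h)/h
A(117, 79) - 1*287345 = (79 + 117)/117 - 1*287345 = (1/117)*196 - 287345 = 196/117 - 287345 = -33619169/117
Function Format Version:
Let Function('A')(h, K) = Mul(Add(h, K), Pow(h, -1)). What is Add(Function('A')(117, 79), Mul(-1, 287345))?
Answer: Rational(-33619169, 117) ≈ -2.8734e+5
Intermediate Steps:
Function('A')(h, K) = Mul(Pow(h, -1), Add(K, h)) (Function('A')(h, K) = Mul(Add(K, h), Pow(h, -1)) = Mul(Pow(h, -1), Add(K, h)))
Add(Function('A')(117, 79), Mul(-1, 287345)) = Add(Mul(Pow(117, -1), Add(79, 117)), Mul(-1, 287345)) = Add(Mul(Rational(1, 117), 196), -287345) = Add(Rational(196, 117), -287345) = Rational(-33619169, 117)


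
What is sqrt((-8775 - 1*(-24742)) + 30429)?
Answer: 2*sqrt(11599) ≈ 215.40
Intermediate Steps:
sqrt((-8775 - 1*(-24742)) + 30429) = sqrt((-8775 + 24742) + 30429) = sqrt(15967 + 30429) = sqrt(46396) = 2*sqrt(11599)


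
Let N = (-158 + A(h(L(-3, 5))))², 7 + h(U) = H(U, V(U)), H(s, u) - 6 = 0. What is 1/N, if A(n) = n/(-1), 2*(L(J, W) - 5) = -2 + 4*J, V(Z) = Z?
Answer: 1/24649 ≈ 4.0570e-5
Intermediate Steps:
L(J, W) = 4 + 2*J (L(J, W) = 5 + (-2 + 4*J)/2 = 5 + (-1 + 2*J) = 4 + 2*J)
H(s, u) = 6 (H(s, u) = 6 + 0 = 6)
h(U) = -1 (h(U) = -7 + 6 = -1)
A(n) = -n (A(n) = n*(-1) = -n)
N = 24649 (N = (-158 - 1*(-1))² = (-158 + 1)² = (-157)² = 24649)
1/N = 1/24649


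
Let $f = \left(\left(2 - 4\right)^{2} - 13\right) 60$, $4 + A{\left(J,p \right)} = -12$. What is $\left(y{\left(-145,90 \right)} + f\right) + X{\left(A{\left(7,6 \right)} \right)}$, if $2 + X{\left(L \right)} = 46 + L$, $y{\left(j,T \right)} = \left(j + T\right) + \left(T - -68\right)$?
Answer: $-409$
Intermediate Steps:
$A{\left(J,p \right)} = -16$ ($A{\left(J,p \right)} = -4 - 12 = -16$)
$y{\left(j,T \right)} = 68 + j + 2 T$ ($y{\left(j,T \right)} = \left(T + j\right) + \left(T + 68\right) = \left(T + j\right) + \left(68 + T\right) = 68 + j + 2 T$)
$X{\left(L \right)} = 44 + L$ ($X{\left(L \right)} = -2 + \left(46 + L\right) = 44 + L$)
$f = -540$ ($f = \left(\left(-2\right)^{2} - 13\right) 60 = \left(4 - 13\right) 60 = \left(-9\right) 60 = -540$)
$\left(y{\left(-145,90 \right)} + f\right) + X{\left(A{\left(7,6 \right)} \right)} = \left(\left(68 - 145 + 2 \cdot 90\right) - 540\right) + \left(44 - 16\right) = \left(\left(68 - 145 + 180\right) - 540\right) + 28 = \left(103 - 540\right) + 28 = -437 + 28 = -409$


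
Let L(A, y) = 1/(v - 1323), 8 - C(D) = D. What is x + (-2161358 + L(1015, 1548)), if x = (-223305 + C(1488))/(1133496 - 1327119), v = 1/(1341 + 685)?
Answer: -1121715039552514051/518986508331 ≈ -2.1614e+6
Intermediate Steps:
v = 1/2026 ≈ 0.00049358
C(D) = 8 - D
L(A, y) = -2026/2680397 (L(A, y) = 1/(1/2026 - 1323) = 1/(-2680397/2026) = -2026/2680397)
x = 224785/193623 (x = (-223305 + (8 - 1*1488))/(1133496 - 1327119) = (-223305 + (8 - 1488))/(-193623) = (-223305 - 1480)*(-1/193623) = -224785*(-1/193623) = 224785/193623 ≈ 1.1609)
x + (-2161358 + L(1015, 1548)) = 224785/193623 + (-2161358 - 2026/2680397) = 224785/193623 - 5793297501152/2680397 = -1121715039552514051/518986508331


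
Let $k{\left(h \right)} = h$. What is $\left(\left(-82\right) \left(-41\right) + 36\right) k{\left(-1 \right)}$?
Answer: $-3398$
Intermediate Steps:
$\left(\left(-82\right) \left(-41\right) + 36\right) k{\left(-1 \right)} = \left(\left(-82\right) \left(-41\right) + 36\right) \left(-1\right) = \left(3362 + 36\right) \left(-1\right) = 3398 \left(-1\right) = -3398$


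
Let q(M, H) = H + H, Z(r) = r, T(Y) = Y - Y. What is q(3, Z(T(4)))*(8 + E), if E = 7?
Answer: 0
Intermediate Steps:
T(Y) = 0
q(M, H) = 2*H
q(3, Z(T(4)))*(8 + E) = (2*0)*(8 + 7) = 0*15 = 0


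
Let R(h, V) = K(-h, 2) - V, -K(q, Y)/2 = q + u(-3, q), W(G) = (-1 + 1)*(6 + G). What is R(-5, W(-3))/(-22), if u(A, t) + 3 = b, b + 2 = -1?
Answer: -1/11 ≈ -0.090909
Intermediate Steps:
W(G) = 0 (W(G) = 0*(6 + G) = 0)
b = -3 (b = -2 - 1 = -3)
u(A, t) = -6 (u(A, t) = -3 - 3 = -6)
K(q, Y) = 12 - 2*q (K(q, Y) = -2*(q - 6) = -2*(-6 + q) = 12 - 2*q)
R(h, V) = 12 - V + 2*h (R(h, V) = (12 - (-2)*h) - V = (12 + 2*h) - V = 12 - V + 2*h)
R(-5, W(-3))/(-22) = (12 - 1*0 + 2*(-5))/(-22) = -(12 + 0 - 10)/22 = -1/22*2 = -1/11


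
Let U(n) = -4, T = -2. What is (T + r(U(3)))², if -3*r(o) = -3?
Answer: 1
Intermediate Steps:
r(o) = 1 (r(o) = -⅓*(-3) = 1)
(T + r(U(3)))² = (-2 + 1)² = (-1)² = 1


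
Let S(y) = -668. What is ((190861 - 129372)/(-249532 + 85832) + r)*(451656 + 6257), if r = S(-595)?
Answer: -50101675823257/163700 ≈ -3.0606e+8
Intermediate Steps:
r = -668
((190861 - 129372)/(-249532 + 85832) + r)*(451656 + 6257) = ((190861 - 129372)/(-249532 + 85832) - 668)*(451656 + 6257) = (61489/(-163700) - 668)*457913 = (61489*(-1/163700) - 668)*457913 = (-61489/163700 - 668)*457913 = -109413089/163700*457913 = -50101675823257/163700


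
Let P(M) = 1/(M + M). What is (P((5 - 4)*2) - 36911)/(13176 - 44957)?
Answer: 147643/127124 ≈ 1.1614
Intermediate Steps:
P(M) = 1/(2*M)
(P((5 - 4)*2) - 36911)/(13176 - 44957) = (1/(2*(((5 - 4)*2))) - 36911)/(13176 - 44957) = (1/(2*((1*2))) - 36911)/(-31781) = ((½)/2 - 36911)*(-1/31781) = ((½)*(½) - 36911)*(-1/31781) = (¼ - 36911)*(-1/31781) = -147643/4*(-1/31781) = 147643/127124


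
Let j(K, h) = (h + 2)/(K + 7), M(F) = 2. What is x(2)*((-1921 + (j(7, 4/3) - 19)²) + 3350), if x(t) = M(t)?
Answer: 1570850/441 ≈ 3562.0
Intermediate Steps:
j(K, h) = (2 + h)/(7 + K)
x(t) = 2
x(2)*((-1921 + (j(7, 4/3) - 19)²) + 3350) = 2*((-1921 + ((2 + 4/3)/(7 + 7) - 19)²) + 3350) = 2*((-1921 + ((2 + 4*(⅓))/14 - 19)²) + 3350) = 2*((-1921 + ((2 + 4/3)/14 - 19)²) + 3350) = 2*((-1921 + ((1/14)*(10/3) - 19)²) + 3350) = 2*((-1921 + (5/21 - 19)²) + 3350) = 2*((-1921 + (-394/21)²) + 3350) = 2*((-1921 + 155236/441) + 3350) = 2*(-691925/441 + 3350) = 2*(785425/441) = 1570850/441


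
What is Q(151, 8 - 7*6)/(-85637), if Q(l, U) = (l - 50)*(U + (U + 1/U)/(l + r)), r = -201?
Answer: 5720943/145582900 ≈ 0.039297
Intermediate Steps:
Q(l, U) = (-50 + l)*(U + (U + 1/U)/(-201 + l)) (Q(l, U) = (l - 50)*(U + (U + 1/U)/(l - 201)) = (-50 + l)*(U + (U + 1/U)/(-201 + l)))
Q(151, 8 - 7*6)/(-85637) = ((-50 + 151 + 10000*(8 - 7*6)² + (8 - 7*6)²*151² - 250*151*(8 - 7*6)²)/((8 - 7*6)*(-201 + 151)))/(-85637) = ((-50 + 151 + 10000*(8 - 42)² + (8 - 42)²*22801 - 250*151*(8 - 42)²)/((8 - 42)*(-50)))*(-1/85637) = (-1/50*(-50 + 151 + 10000*(-34)² + (-34)²*22801 - 250*151*(-34)²)/(-34))*(-1/85637) = -1/34*(-1/50)*(-50 + 151 + 10000*1156 + 1156*22801 - 250*151*1156)*(-1/85637) = -1/34*(-1/50)*(-50 + 151 + 11560000 + 26357956 - 43639000)*(-1/85637) = -1/34*(-1/50)*(-5720943)*(-1/85637) = -5720943/1700*(-1/85637) = 5720943/145582900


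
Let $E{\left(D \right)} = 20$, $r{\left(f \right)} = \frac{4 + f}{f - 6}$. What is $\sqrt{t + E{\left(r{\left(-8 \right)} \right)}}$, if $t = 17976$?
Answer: $2 \sqrt{4499} \approx 134.15$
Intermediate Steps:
$r{\left(f \right)} = \frac{4 + f}{-6 + f}$
$\sqrt{t + E{\left(r{\left(-8 \right)} \right)}} = \sqrt{17976 + 20} = \sqrt{17996} = 2 \sqrt{4499}$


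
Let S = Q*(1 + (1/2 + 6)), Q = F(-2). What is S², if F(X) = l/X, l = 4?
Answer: 225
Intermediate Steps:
F(X) = 4/X
Q = -2 (Q = 4/(-2) = 4*(-½) = -2)
S = -15 (S = -2*(1 + (1/2 + 6)) = -2*(1 + (½ + 6)) = -2*(1 + 13/2) = -2*15/2 = -15)
S² = (-15)² = 225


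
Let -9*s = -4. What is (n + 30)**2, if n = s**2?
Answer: 5982916/6561 ≈ 911.89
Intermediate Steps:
s = 4/9 (s = -1/9*(-4) = 4/9 ≈ 0.44444)
n = 16/81 (n = (4/9)**2 = 16/81 ≈ 0.19753)
(n + 30)**2 = (16/81 + 30)**2 = (2446/81)**2 = 5982916/6561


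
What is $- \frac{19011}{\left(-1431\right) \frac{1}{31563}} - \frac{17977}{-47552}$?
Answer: $\frac{1056789895949}{2520256} \approx 4.1932 \cdot 10^{5}$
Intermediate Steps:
$- \frac{19011}{\left(-1431\right) \frac{1}{31563}} - \frac{17977}{-47552} = - \frac{19011}{\left(-1431\right) \frac{1}{31563}} - - \frac{17977}{47552} = - \frac{19011}{- \frac{53}{1169}} + \frac{17977}{47552} = \left(-19011\right) \left(- \frac{1169}{53}\right) + \frac{17977}{47552} = \frac{22223859}{53} + \frac{17977}{47552} = \frac{1056789895949}{2520256}$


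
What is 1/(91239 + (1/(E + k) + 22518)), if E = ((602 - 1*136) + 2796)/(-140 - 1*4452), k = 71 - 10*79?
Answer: 236065/26854045877 ≈ 8.7907e-6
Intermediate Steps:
k = -719 (k = 71 - 790 = -719)
E = -233/328 (E = ((602 - 136) + 2796)/(-140 - 4452) = (466 + 2796)/(-4592) = 3262*(-1/4592) = -233/328 ≈ -0.71037)
1/(91239 + (1/(E + k) + 22518)) = 1/(91239 + (1/(-233/328 - 719) + 22518)) = 1/(91239 + (1/(-236065/328) + 22518)) = 1/(91239 + (-328/236065 + 22518)) = 1/(91239 + 5315711342/236065) = 1/(26854045877/236065) = 236065/26854045877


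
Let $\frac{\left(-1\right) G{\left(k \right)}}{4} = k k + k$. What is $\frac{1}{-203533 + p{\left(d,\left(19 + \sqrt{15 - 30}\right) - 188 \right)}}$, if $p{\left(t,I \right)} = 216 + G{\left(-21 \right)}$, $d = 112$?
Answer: $- \frac{1}{204997} \approx -4.8781 \cdot 10^{-6}$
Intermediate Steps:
$G{\left(k \right)} = - 4 k - 4 k^{2}$ ($G{\left(k \right)} = - 4 \left(k k + k\right) = - 4 \left(k^{2} + k\right) = - 4 \left(k + k^{2}\right) = - 4 k - 4 k^{2}$)
$p{\left(t,I \right)} = -1464$ ($p{\left(t,I \right)} = 216 - - 84 \left(1 - 21\right) = 216 - \left(-84\right) \left(-20\right) = 216 - 1680 = -1464$)
$\frac{1}{-203533 + p{\left(d,\left(19 + \sqrt{15 - 30}\right) - 188 \right)}} = \frac{1}{-203533 - 1464} = \frac{1}{-204997} = - \frac{1}{204997}$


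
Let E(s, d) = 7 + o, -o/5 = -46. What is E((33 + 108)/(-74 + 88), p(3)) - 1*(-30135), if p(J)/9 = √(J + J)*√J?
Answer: 30372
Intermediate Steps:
o = 230 (o = -5*(-46) = 230)
p(J) = 9*J*√2 (p(J) = 9*(√(J + J)*√J) = 9*(√(2*J)*√J) = 9*((√2*√J)*√J) = 9*(J*√2) = 9*J*√2)
E(s, d) = 237 (E(s, d) = 7 + 230 = 237)
E((33 + 108)/(-74 + 88), p(3)) - 1*(-30135) = 237 - 1*(-30135) = 237 + 30135 = 30372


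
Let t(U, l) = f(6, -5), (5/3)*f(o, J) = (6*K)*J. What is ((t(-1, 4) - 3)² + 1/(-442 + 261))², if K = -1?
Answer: 1658444176/32761 ≈ 50623.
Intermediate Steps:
f(o, J) = -18*J/5 (f(o, J) = 3*((6*(-1))*J)/5 = 3*(-6*J)/5 = -18*J/5)
t(U, l) = 18 (t(U, l) = -18/5*(-5) = 18)
((t(-1, 4) - 3)² + 1/(-442 + 261))² = ((18 - 3)² + 1/(-442 + 261))² = (15² + 1/(-181))² = (225 - 1/181)² = (40724/181)² = 1658444176/32761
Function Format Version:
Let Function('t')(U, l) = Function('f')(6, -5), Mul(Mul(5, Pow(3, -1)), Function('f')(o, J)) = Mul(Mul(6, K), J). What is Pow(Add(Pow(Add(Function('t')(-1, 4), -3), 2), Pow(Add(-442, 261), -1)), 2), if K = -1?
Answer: Rational(1658444176, 32761) ≈ 50623.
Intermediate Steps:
Function('f')(o, J) = Mul(Rational(-18, 5), J) (Function('f')(o, J) = Mul(Rational(3, 5), Mul(Mul(6, -1), J)) = Mul(Rational(3, 5), Mul(-6, J)) = Mul(Rational(-18, 5), J))
Function('t')(U, l) = 18 (Function('t')(U, l) = Mul(Rational(-18, 5), -5) = 18)
Pow(Add(Pow(Add(Function('t')(-1, 4), -3), 2), Pow(Add(-442, 261), -1)), 2) = Pow(Add(Pow(Add(18, -3), 2), Pow(Add(-442, 261), -1)), 2) = Pow(Add(Pow(15, 2), Pow(-181, -1)), 2) = Pow(Add(225, Rational(-1, 181)), 2) = Pow(Rational(40724, 181), 2) = Rational(1658444176, 32761)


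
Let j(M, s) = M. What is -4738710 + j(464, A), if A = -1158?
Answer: -4738246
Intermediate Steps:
-4738710 + j(464, A) = -4738710 + 464 = -4738246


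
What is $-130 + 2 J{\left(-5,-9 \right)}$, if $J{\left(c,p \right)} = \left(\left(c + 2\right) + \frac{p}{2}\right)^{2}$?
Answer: $- \frac{35}{2} \approx -17.5$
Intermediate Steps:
$J{\left(c,p \right)} = \left(2 + c + \frac{p}{2}\right)^{2}$ ($J{\left(c,p \right)} = \left(\left(2 + c\right) + p \frac{1}{2}\right)^{2} = \left(\left(2 + c\right) + \frac{p}{2}\right)^{2} = \left(2 + c + \frac{p}{2}\right)^{2}$)
$-130 + 2 J{\left(-5,-9 \right)} = -130 + 2 \frac{\left(4 - 9 + 2 \left(-5\right)\right)^{2}}{4} = -130 + 2 \frac{\left(4 - 9 - 10\right)^{2}}{4} = -130 + 2 \frac{\left(-15\right)^{2}}{4} = -130 + 2 \cdot \frac{1}{4} \cdot 225 = -130 + 2 \cdot \frac{225}{4} = -130 + \frac{225}{2} = - \frac{35}{2}$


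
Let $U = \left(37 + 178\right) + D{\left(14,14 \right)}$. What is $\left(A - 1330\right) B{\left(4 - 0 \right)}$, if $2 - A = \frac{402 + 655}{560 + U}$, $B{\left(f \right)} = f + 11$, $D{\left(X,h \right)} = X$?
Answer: $- \frac{5244245}{263} \approx -19940.0$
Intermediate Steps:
$U = 229$ ($U = \left(37 + 178\right) + 14 = 215 + 14 = 229$)
$B{\left(f \right)} = 11 + f$
$A = \frac{521}{789}$ ($A = 2 - \frac{402 + 655}{560 + 229} = 2 - \frac{1057}{789} = \frac{521}{789} \approx 0.66033$)
$\left(A - 1330\right) B{\left(4 - 0 \right)} = \left(\frac{521}{789} - 1330\right) \left(11 + \left(4 - 0\right)\right) = - \frac{1048849 \left(11 + \left(4 + 0\right)\right)}{789} = - \frac{1048849 \left(11 + 4\right)}{789} = \left(- \frac{1048849}{789}\right) 15 = - \frac{5244245}{263}$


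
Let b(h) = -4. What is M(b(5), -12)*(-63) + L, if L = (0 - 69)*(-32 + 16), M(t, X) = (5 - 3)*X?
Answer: 2616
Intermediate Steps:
M(t, X) = 2*X
L = 1104 (L = -69*(-16) = 1104)
M(b(5), -12)*(-63) + L = (2*(-12))*(-63) + 1104 = -24*(-63) + 1104 = 1512 + 1104 = 2616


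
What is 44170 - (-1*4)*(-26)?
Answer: 44066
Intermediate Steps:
44170 - (-1*4)*(-26) = 44170 - (-4)*(-26) = 44170 - 1*104 = 44170 - 104 = 44066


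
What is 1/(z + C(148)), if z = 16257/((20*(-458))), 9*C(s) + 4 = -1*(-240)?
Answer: 82440/2015447 ≈ 0.040904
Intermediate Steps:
C(s) = 236/9 (C(s) = -4/9 + (-1*(-240))/9 = -4/9 + (1/9)*240 = -4/9 + 80/3 = 236/9)
z = -16257/9160 (z = 16257/(-9160) = 16257*(-1/9160) = -16257/9160 ≈ -1.7748)
1/(z + C(148)) = 1/(-16257/9160 + 236/9) = 1/(2015447/82440) = 82440/2015447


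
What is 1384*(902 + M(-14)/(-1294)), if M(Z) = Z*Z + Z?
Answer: 807568152/647 ≈ 1.2482e+6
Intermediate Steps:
M(Z) = Z + Z² (M(Z) = Z² + Z = Z + Z²)
1384*(902 + M(-14)/(-1294)) = 1384*(902 - 14*(1 - 14)/(-1294)) = 1384*(902 - 14*(-13)*(-1/1294)) = 1384*(902 + 182*(-1/1294)) = 1384*(902 - 91/647) = 1384*(583503/647) = 807568152/647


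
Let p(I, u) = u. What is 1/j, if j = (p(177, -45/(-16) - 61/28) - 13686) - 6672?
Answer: -112/2280025 ≈ -4.9122e-5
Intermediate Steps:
j = -2280025/112 (j = ((-45/(-16) - 61/28) - 13686) - 6672 = ((-45*(-1/16) - 61*1/28) - 13686) - 6672 = ((45/16 - 61/28) - 13686) - 6672 = (71/112 - 13686) - 6672 = -1532761/112 - 6672 = -2280025/112 ≈ -20357.)
1/j = 1/(-2280025/112) = -112/2280025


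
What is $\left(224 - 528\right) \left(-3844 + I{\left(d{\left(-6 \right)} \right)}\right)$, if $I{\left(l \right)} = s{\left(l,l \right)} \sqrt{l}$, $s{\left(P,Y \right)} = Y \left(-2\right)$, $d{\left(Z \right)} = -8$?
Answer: $1168576 - 9728 i \sqrt{2} \approx 1.1686 \cdot 10^{6} - 13757.0 i$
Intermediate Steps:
$s{\left(P,Y \right)} = - 2 Y$
$I{\left(l \right)} = - 2 l^{\frac{3}{2}}$ ($I{\left(l \right)} = - 2 l \sqrt{l} = - 2 l^{\frac{3}{2}}$)
$\left(224 - 528\right) \left(-3844 + I{\left(d{\left(-6 \right)} \right)}\right) = \left(224 - 528\right) \left(-3844 - 2 \left(-8\right)^{\frac{3}{2}}\right) = - 304 \left(-3844 - 2 \left(- 16 i \sqrt{2}\right)\right) = - 304 \left(-3844 + 32 i \sqrt{2}\right) = 1168576 - 9728 i \sqrt{2}$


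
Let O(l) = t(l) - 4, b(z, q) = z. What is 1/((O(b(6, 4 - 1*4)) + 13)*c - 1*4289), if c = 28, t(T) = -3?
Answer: -1/4121 ≈ -0.00024266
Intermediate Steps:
O(l) = -7 (O(l) = -3 - 4 = -7)
1/((O(b(6, 4 - 1*4)) + 13)*c - 1*4289) = 1/((-7 + 13)*28 - 1*4289) = 1/(6*28 - 4289) = 1/(168 - 4289) = 1/(-4121) = -1/4121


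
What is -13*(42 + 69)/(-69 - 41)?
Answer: 1443/110 ≈ 13.118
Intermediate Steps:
-13*(42 + 69)/(-69 - 41) = -1443/(-110) = -1443*(-1)/110 = -13*(-111/110) = 1443/110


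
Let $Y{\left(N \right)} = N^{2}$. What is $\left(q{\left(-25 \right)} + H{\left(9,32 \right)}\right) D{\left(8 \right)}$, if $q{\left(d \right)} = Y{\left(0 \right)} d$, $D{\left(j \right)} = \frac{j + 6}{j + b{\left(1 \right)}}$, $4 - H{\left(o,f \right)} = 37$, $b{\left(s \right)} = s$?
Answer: $- \frac{154}{3} \approx -51.333$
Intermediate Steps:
$H{\left(o,f \right)} = -33$ ($H{\left(o,f \right)} = 4 - 37 = -33$)
$D{\left(j \right)} = \frac{6 + j}{1 + j}$ ($D{\left(j \right)} = \frac{j + 6}{j + 1} = \frac{6 + j}{1 + j}$)
$q{\left(d \right)} = 0$ ($q{\left(d \right)} = 0^{2} d = 0 d = 0$)
$\left(q{\left(-25 \right)} + H{\left(9,32 \right)}\right) D{\left(8 \right)} = \left(0 - 33\right) \frac{6 + 8}{1 + 8} = - 33 \cdot \frac{1}{9} \cdot 14 = \left(-33\right) \frac{14}{9} = - \frac{154}{3}$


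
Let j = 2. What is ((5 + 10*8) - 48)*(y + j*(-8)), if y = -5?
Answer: -777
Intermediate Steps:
((5 + 10*8) - 48)*(y + j*(-8)) = ((5 + 10*8) - 48)*(-5 + 2*(-8)) = ((5 + 80) - 48)*(-5 - 16) = (85 - 48)*(-21) = 37*(-21) = -777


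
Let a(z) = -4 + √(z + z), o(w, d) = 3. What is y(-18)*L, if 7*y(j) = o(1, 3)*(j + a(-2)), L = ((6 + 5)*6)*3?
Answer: -13068/7 + 1188*I/7 ≈ -1866.9 + 169.71*I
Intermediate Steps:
L = 198 (L = (11*6)*3 = 66*3 = 198)
a(z) = -4 + √2*√z (a(z) = -4 + √(2*z) = -4 + √2*√z)
y(j) = -12/7 + 3*j/7 + 6*I/7 (y(j) = (3*(j + (-4 + √2*√(-2))))/7 = (3*(j + (-4 + √2*(I*√2))))/7 = (3*(j + (-4 + 2*I)))/7 = (3*(-4 + j + 2*I))/7 = (-12 + 3*j + 6*I)/7 = -12/7 + 3*j/7 + 6*I/7)
y(-18)*L = (-12/7 + (3/7)*(-18) + 6*I/7)*198 = (-12/7 - 54/7 + 6*I/7)*198 = (-66/7 + 6*I/7)*198 = -13068/7 + 1188*I/7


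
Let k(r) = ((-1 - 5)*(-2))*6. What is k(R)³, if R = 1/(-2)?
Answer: 373248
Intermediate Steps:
R = -½ ≈ -0.50000
k(r) = 72 (k(r) = -6*(-2)*6 = 12*6 = 72)
k(R)³ = 72³ = 373248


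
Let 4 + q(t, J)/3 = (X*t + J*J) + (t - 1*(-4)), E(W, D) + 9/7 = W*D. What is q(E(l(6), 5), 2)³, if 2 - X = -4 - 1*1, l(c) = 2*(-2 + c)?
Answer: 285930689472/343 ≈ 8.3362e+8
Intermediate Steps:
l(c) = -4 + 2*c
X = 7 (X = 2 - (-4 - 1*1) = 2 - (-4 - 1) = 2 - 1*(-5) = 2 + 5 = 7)
E(W, D) = -9/7 + D*W (E(W, D) = -9/7 + W*D = -9/7 + D*W)
q(t, J) = 3*J² + 24*t (q(t, J) = -12 + 3*((7*t + J*J) + (t - 1*(-4))) = -12 + 3*((7*t + J²) + (t + 4)) = -12 + 3*((J² + 7*t) + (4 + t)) = -12 + 3*(4 + J² + 8*t) = -12 + (12 + 3*J² + 24*t) = 3*J² + 24*t)
q(E(l(6), 5), 2)³ = (3*2² + 24*(-9/7 + 5*(-4 + 2*6)))³ = (3*4 + 24*(-9/7 + 5*(-4 + 12)))³ = (12 + 24*(-9/7 + 5*8))³ = (12 + 24*(-9/7 + 40))³ = (12 + 24*(271/7))³ = (12 + 6504/7)³ = (6588/7)³ = 285930689472/343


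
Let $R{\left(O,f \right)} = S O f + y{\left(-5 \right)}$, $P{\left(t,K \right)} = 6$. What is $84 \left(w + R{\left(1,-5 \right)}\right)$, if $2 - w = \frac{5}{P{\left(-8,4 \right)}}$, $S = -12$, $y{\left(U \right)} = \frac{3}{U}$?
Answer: $\frac{25438}{5} \approx 5087.6$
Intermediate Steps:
$R{\left(O,f \right)} = - \frac{3}{5} - 12 O f$ ($R{\left(O,f \right)} = - 12 O f + \frac{3}{-5} = - 12 O f + 3 \left(- \frac{1}{5}\right) = - 12 O f - \frac{3}{5} = - \frac{3}{5} - 12 O f$)
$w = \frac{7}{6}$ ($w = 2 - \frac{5}{6} = \frac{7}{6} \approx 1.1667$)
$84 \left(w + R{\left(1,-5 \right)}\right) = 84 \left(\frac{7}{6} - \left(\frac{3}{5} + 12 \left(-5\right)\right)\right) = 84 \left(\frac{7}{6} + \left(- \frac{3}{5} + 60\right)\right) = 84 \left(\frac{7}{6} + \frac{297}{5}\right) = 84 \cdot \frac{1817}{30} = \frac{25438}{5}$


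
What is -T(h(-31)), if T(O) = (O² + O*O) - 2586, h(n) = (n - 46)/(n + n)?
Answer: 4964363/1922 ≈ 2582.9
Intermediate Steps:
h(n) = (-46 + n)/(2*n) (h(n) = (-46 + n)/((2*n)) = (-46 + n)*(1/(2*n)) = (-46 + n)/(2*n))
T(O) = -2586 + 2*O² (T(O) = (O² + O²) - 2586 = 2*O² - 2586 = -2586 + 2*O²)
-T(h(-31)) = -(-2586 + 2*((½)*(-46 - 31)/(-31))²) = -(-2586 + 2*((½)*(-1/31)*(-77))²) = -(-2586 + 2*(77/62)²) = -(-2586 + 2*(5929/3844)) = -(-2586 + 5929/1922) = -1*(-4964363/1922) = 4964363/1922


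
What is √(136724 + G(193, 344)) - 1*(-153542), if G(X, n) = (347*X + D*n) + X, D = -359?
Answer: 153542 + 2*√20098 ≈ 1.5383e+5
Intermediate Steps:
G(X, n) = -359*n + 348*X (G(X, n) = (347*X - 359*n) + X = (-359*n + 347*X) + X = -359*n + 348*X)
√(136724 + G(193, 344)) - 1*(-153542) = √(136724 + (-359*344 + 348*193)) - 1*(-153542) = √(136724 + (-123496 + 67164)) + 153542 = √(136724 - 56332) + 153542 = √80392 + 153542 = 2*√20098 + 153542 = 153542 + 2*√20098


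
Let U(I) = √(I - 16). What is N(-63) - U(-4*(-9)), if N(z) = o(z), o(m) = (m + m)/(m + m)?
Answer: 1 - 2*√5 ≈ -3.4721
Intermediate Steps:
o(m) = 1 (o(m) = (2*m)/((2*m)) = (2*m)*(1/(2*m)) = 1)
N(z) = 1
U(I) = √(-16 + I)
N(-63) - U(-4*(-9)) = 1 - √(-16 - 4*(-9)) = 1 - √(-16 + 36) = 1 - √20 = 1 - 2*√5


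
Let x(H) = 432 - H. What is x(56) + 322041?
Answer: 322417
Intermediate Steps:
x(56) + 322041 = (432 - 1*56) + 322041 = (432 - 56) + 322041 = 376 + 322041 = 322417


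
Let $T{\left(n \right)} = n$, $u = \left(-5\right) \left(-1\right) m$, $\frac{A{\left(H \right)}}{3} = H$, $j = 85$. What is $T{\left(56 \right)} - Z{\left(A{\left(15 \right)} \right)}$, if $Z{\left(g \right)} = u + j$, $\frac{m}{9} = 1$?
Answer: $-74$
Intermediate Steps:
$m = 9$ ($m = 9 \cdot 1 = 9$)
$A{\left(H \right)} = 3 H$
$u = 45$ ($u = \left(-5\right) \left(-1\right) 9 = 5 \cdot 9 = 45$)
$Z{\left(g \right)} = 130$ ($Z{\left(g \right)} = 45 + 85 = 130$)
$T{\left(56 \right)} - Z{\left(A{\left(15 \right)} \right)} = 56 - 130 = -74$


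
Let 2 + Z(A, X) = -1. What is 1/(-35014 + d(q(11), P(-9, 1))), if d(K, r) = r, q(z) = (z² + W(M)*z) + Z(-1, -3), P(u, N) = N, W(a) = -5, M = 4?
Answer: -1/35013 ≈ -2.8561e-5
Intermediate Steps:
Z(A, X) = -3 (Z(A, X) = -2 - 1 = -3)
q(z) = -3 + z² - 5*z (q(z) = (z² - 5*z) - 3 = -3 + z² - 5*z)
1/(-35014 + d(q(11), P(-9, 1))) = 1/(-35014 + 1) = 1/(-35013) = -1/35013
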